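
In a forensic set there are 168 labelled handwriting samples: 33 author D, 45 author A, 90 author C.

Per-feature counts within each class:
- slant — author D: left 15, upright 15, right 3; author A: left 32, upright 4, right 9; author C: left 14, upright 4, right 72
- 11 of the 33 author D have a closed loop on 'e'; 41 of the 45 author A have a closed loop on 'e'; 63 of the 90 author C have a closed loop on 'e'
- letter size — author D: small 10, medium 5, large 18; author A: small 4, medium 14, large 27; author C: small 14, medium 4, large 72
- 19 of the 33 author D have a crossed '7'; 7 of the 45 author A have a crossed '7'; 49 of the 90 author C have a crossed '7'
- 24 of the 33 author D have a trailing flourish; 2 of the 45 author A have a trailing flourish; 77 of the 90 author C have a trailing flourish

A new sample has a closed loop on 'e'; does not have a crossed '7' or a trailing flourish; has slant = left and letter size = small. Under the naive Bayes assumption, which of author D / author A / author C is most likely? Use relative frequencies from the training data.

author A

author D: (33/168) × (15/33) × (11/33) × (10/33) × (14/33) × (9/33) ≈ 0.00104349
author A: (45/168) × (32/45) × (41/45) × (4/45) × (38/45) × (43/45) ≈ 0.0124476
author C: (90/168) × (14/90) × (63/90) × (14/90) × (41/90) × (13/90) ≈ 0.000597096
Highest score → author A.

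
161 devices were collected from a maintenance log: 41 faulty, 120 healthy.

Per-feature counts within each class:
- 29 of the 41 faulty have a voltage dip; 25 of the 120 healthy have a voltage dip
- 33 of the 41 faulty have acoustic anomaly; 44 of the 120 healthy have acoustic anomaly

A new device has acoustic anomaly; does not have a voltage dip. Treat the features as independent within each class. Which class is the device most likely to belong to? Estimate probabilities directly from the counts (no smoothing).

healthy

faulty: (41/161) × (12/41) × (33/41) ≈ 0.0599909
healthy: (120/161) × (95/120) × (44/120) ≈ 0.216356
Highest score → healthy.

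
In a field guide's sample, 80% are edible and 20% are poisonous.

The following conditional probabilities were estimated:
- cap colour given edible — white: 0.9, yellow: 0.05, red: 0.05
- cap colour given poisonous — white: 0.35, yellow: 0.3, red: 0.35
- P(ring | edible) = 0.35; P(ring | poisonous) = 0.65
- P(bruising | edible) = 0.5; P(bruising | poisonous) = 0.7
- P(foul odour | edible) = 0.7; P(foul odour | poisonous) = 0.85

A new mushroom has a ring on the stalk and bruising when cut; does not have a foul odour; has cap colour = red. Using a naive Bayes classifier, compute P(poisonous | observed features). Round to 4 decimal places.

edible: 0.8 × 0.05 × 0.35 × 0.5 × (1−0.7) = 0.0021
poisonous: 0.2 × 0.35 × 0.65 × 0.7 × (1−0.85) = 0.0047775
P(poisonous | x) = 0.0047775 / 0.0068775 ≈ 0.6947

0.6947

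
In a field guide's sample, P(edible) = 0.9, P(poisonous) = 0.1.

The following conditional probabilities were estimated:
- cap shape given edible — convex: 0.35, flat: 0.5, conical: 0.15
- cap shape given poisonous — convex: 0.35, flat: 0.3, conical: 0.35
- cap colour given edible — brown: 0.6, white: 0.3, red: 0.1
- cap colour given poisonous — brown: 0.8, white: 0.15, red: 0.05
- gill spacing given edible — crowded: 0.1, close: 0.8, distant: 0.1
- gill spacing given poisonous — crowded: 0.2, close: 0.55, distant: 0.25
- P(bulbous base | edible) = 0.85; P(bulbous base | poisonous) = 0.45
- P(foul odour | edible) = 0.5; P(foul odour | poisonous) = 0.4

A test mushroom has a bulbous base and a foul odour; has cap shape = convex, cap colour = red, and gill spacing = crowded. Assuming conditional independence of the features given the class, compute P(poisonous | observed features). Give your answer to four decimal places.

edible: 0.9 × 0.35 × 0.1 × 0.1 × 0.85 × 0.5 = 0.00133875
poisonous: 0.1 × 0.35 × 0.05 × 0.2 × 0.45 × 0.4 = 0.000063
P(poisonous | x) = 0.000063 / 0.00140175 ≈ 0.0449

0.0449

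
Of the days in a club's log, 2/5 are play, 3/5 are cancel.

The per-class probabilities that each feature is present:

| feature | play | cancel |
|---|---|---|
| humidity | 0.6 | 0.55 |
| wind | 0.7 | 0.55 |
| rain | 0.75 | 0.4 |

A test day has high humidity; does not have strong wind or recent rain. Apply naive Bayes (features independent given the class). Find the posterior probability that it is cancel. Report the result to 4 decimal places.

play: 0.4 × 0.6 × (1−0.7) × (1−0.75) = 0.018
cancel: 0.6 × 0.55 × (1−0.55) × (1−0.4) = 0.0891
P(cancel | x) = 0.0891 / 0.1071 ≈ 0.8319

0.8319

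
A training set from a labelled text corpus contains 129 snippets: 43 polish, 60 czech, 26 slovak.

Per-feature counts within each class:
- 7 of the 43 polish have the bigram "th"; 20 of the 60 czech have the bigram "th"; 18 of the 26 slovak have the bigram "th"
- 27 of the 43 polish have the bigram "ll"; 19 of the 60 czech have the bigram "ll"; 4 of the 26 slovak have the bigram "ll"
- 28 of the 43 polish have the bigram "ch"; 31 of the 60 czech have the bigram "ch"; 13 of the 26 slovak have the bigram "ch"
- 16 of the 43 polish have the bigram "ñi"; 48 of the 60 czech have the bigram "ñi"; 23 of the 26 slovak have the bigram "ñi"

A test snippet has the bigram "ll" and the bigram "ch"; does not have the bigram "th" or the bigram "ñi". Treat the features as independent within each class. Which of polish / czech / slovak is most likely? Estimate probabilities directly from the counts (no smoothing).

polish

polish: (43/129) × (36/43) × (27/43) × (28/43) × (27/43) ≈ 0.0716462
czech: (60/129) × (40/60) × (19/60) × (31/60) × (12/60) ≈ 0.0101464
slovak: (26/129) × (8/26) × (4/26) × (13/26) × (3/26) ≈ 0.000550433
Highest score → polish.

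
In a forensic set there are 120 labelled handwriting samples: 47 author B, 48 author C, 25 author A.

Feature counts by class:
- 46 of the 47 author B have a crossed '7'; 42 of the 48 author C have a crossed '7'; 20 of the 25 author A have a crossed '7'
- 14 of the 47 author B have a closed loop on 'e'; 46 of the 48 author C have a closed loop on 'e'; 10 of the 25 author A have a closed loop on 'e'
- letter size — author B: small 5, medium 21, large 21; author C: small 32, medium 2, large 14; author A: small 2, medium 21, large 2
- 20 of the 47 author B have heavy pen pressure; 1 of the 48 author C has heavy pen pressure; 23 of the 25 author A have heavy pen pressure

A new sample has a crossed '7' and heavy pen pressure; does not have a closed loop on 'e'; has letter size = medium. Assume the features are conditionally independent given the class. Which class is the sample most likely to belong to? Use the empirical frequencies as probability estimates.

author A

author B: (47/120) × (46/47) × (33/47) × (21/47) × (20/47) ≈ 0.0511736
author C: (48/120) × (42/48) × (2/48) × (2/48) × (1/48) ≈ 0.0000126591
author A: (25/120) × (20/25) × (15/25) × (21/25) × (23/25) = 0.07728
Highest score → author A.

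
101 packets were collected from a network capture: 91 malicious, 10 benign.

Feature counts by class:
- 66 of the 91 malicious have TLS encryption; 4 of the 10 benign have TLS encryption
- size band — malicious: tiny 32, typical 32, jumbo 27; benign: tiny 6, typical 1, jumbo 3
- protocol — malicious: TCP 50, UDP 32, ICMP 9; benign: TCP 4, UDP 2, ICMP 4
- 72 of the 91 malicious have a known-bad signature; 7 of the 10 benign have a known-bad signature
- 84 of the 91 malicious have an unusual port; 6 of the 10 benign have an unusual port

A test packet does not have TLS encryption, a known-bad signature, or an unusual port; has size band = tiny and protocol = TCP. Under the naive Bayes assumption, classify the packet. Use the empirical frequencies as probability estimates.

malicious: (91/101) × (25/91) × (32/91) × (50/91) × (19/91) × (7/91) ≈ 0.000768112
benign: (10/101) × (6/10) × (6/10) × (4/10) × (3/10) × (4/10) ≈ 0.00171089
Highest score → benign.

benign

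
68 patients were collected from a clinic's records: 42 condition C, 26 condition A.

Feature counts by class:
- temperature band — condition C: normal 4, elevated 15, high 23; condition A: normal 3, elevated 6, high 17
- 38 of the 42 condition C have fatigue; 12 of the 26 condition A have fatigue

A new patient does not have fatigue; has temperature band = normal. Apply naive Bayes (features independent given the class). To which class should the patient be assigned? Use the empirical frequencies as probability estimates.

condition A

condition C: (42/68) × (4/42) × (4/42) ≈ 0.00560224
condition A: (26/68) × (3/26) × (14/26) ≈ 0.0237557
Highest score → condition A.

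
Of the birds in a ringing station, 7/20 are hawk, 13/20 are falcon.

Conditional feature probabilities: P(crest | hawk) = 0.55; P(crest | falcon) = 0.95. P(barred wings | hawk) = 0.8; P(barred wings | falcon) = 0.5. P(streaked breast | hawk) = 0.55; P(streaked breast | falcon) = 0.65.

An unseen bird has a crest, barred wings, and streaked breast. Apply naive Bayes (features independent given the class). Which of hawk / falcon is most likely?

hawk: 0.35 × 0.55 × 0.8 × 0.55 = 0.0847
falcon: 0.65 × 0.95 × 0.5 × 0.65 = 0.2006875
Highest score → falcon.

falcon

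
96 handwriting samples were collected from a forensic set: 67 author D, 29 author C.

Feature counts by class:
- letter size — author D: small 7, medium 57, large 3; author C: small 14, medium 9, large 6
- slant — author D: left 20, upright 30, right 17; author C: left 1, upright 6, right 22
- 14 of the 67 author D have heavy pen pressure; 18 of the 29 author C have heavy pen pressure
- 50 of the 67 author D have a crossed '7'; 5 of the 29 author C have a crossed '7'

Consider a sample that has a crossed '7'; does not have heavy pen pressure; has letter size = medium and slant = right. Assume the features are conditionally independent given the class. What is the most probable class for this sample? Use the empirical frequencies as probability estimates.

author D

author D: (67/96) × (57/67) × (17/67) × (53/67) × (50/67) ≈ 0.0889353
author C: (29/96) × (9/29) × (22/29) × (11/29) × (5/29) ≈ 0.00465117
Highest score → author D.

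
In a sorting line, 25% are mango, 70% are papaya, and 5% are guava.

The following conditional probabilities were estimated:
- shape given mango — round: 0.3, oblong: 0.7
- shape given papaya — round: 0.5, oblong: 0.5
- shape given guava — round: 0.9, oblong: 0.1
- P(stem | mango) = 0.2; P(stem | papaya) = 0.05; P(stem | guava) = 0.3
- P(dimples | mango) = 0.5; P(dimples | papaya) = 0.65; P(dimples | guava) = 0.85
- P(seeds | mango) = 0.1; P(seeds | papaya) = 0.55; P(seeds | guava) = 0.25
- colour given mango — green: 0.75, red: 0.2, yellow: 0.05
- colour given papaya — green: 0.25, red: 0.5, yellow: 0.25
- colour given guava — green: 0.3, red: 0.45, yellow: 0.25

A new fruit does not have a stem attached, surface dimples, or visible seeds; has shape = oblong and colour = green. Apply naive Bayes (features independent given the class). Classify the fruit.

mango

mango: 0.25 × 0.7 × (1−0.2) × (1−0.5) × (1−0.1) × 0.75 = 0.04725
papaya: 0.7 × 0.5 × (1−0.05) × (1−0.65) × (1−0.55) × 0.25 = 0.0130921875
guava: 0.05 × 0.1 × (1−0.3) × (1−0.85) × (1−0.25) × 0.3 = 0.000118125
Highest score → mango.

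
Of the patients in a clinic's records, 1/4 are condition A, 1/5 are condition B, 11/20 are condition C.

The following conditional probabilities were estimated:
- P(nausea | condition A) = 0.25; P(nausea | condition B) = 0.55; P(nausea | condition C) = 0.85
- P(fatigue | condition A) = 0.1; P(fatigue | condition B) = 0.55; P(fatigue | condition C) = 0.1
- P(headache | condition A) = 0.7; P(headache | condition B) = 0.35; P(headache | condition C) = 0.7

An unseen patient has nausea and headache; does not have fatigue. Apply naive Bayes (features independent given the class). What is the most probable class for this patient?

condition A: 0.25 × 0.25 × (1−0.1) × 0.7 = 0.039375
condition B: 0.2 × 0.55 × (1−0.55) × 0.35 = 0.017325
condition C: 0.55 × 0.85 × (1−0.1) × 0.7 = 0.294525
Highest score → condition C.

condition C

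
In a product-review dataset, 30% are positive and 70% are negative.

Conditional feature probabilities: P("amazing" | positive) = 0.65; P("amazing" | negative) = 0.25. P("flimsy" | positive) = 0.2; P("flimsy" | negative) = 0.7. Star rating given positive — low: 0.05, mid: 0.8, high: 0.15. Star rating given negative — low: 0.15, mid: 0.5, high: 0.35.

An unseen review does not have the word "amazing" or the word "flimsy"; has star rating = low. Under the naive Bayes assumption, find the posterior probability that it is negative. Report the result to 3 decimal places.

positive: 0.3 × (1−0.65) × (1−0.2) × 0.05 = 0.0042
negative: 0.7 × (1−0.25) × (1−0.7) × 0.15 = 0.023625
P(negative | x) = 0.023625 / 0.027825 ≈ 0.849

0.849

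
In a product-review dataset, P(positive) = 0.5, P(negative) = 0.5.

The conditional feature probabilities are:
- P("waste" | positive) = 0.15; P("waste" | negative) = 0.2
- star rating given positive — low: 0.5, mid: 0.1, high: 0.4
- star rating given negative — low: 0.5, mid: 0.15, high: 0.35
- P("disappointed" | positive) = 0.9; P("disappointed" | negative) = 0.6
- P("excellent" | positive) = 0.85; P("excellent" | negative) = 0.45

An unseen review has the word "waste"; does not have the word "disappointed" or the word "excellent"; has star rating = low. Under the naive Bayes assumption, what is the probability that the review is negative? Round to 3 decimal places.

positive: 0.5 × 0.15 × 0.5 × (1−0.9) × (1−0.85) = 0.0005625
negative: 0.5 × 0.2 × 0.5 × (1−0.6) × (1−0.45) = 0.011
P(negative | x) = 0.011 / 0.0115625 ≈ 0.951

0.951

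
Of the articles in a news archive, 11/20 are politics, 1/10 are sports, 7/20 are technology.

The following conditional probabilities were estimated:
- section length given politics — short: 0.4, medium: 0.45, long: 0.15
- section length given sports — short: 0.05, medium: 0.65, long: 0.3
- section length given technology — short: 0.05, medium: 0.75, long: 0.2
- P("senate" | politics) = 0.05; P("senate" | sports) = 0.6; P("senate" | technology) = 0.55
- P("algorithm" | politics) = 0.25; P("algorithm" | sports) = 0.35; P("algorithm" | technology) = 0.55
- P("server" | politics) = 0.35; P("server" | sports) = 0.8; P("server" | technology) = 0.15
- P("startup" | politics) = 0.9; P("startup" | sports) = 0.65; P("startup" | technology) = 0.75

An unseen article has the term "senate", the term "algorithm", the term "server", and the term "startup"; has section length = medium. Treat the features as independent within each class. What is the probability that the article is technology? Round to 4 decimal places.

0.5253

politics: 0.55 × 0.45 × 0.05 × 0.25 × 0.35 × 0.9 = 0.00097453125
sports: 0.1 × 0.65 × 0.6 × 0.35 × 0.8 × 0.65 = 0.007098
technology: 0.35 × 0.75 × 0.55 × 0.55 × 0.15 × 0.75 = 0.008933203125
P(technology | x) = 0.008933203125 / 0.017005734375 ≈ 0.5253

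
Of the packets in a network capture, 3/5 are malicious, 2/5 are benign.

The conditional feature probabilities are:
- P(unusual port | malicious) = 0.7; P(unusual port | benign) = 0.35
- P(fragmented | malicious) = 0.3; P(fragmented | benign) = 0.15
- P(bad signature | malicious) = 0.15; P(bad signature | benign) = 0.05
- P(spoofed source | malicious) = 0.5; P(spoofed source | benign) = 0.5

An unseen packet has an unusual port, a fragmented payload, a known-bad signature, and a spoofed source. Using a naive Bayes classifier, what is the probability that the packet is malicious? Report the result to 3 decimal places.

malicious: 0.6 × 0.7 × 0.3 × 0.15 × 0.5 = 0.00945
benign: 0.4 × 0.35 × 0.15 × 0.05 × 0.5 = 0.000525
P(malicious | x) = 0.00945 / 0.009975 ≈ 0.947

0.947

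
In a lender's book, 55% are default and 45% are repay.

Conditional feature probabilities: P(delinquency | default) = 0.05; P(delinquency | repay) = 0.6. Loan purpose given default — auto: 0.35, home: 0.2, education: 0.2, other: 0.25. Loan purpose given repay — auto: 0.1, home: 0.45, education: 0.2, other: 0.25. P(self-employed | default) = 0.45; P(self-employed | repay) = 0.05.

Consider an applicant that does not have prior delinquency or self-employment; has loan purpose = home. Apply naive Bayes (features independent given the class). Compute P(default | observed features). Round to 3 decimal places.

0.428

default: 0.55 × (1−0.05) × 0.2 × (1−0.45) = 0.057475
repay: 0.45 × (1−0.6) × 0.45 × (1−0.05) = 0.07695
P(default | x) = 0.057475 / 0.134425 ≈ 0.428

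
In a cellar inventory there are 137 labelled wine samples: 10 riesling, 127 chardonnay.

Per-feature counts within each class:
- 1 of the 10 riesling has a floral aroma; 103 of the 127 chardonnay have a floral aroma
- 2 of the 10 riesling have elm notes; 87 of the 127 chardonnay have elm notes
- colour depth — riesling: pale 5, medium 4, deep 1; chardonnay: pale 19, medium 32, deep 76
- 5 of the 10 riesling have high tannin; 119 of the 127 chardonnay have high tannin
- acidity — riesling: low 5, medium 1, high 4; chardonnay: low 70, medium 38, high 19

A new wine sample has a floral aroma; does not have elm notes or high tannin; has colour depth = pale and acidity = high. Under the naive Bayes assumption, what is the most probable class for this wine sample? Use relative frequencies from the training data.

riesling: (10/137) × (1/10) × (8/10) × (5/10) × (5/10) × (4/10) ≈ 0.000583942
chardonnay: (127/137) × (103/127) × (40/127) × (19/127) × (8/127) × (19/127) ≈ 0.000333856
Highest score → riesling.

riesling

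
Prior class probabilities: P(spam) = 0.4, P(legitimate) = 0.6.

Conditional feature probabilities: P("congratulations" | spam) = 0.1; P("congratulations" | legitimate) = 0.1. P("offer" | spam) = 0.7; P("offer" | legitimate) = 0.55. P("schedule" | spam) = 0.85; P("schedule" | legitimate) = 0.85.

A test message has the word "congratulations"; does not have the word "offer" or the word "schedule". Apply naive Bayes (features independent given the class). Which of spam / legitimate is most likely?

spam: 0.4 × 0.1 × (1−0.7) × (1−0.85) = 0.0018
legitimate: 0.6 × 0.1 × (1−0.55) × (1−0.85) = 0.00405
Highest score → legitimate.

legitimate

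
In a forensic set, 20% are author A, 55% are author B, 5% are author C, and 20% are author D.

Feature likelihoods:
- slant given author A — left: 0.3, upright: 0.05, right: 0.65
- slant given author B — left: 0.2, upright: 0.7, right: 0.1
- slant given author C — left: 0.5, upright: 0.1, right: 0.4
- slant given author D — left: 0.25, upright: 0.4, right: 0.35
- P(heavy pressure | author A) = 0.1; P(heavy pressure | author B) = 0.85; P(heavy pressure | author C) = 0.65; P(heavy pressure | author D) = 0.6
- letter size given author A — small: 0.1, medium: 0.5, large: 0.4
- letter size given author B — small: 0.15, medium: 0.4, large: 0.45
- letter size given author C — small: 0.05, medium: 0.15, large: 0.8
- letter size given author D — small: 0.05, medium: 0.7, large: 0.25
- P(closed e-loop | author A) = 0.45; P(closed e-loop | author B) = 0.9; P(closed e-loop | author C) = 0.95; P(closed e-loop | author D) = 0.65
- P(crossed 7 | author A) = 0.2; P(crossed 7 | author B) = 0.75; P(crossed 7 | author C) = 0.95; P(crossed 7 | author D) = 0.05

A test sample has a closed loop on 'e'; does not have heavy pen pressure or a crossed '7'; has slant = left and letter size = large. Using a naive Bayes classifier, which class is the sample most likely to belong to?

author A

author A: 0.2 × 0.3 × (1−0.1) × 0.4 × 0.45 × (1−0.2) = 0.007776
author B: 0.55 × 0.2 × (1−0.85) × 0.45 × 0.9 × (1−0.75) = 0.001670625
author C: 0.05 × 0.5 × (1−0.65) × 0.8 × 0.95 × (1−0.95) = 0.0003325
author D: 0.2 × 0.25 × (1−0.6) × 0.25 × 0.65 × (1−0.05) = 0.0030875
Highest score → author A.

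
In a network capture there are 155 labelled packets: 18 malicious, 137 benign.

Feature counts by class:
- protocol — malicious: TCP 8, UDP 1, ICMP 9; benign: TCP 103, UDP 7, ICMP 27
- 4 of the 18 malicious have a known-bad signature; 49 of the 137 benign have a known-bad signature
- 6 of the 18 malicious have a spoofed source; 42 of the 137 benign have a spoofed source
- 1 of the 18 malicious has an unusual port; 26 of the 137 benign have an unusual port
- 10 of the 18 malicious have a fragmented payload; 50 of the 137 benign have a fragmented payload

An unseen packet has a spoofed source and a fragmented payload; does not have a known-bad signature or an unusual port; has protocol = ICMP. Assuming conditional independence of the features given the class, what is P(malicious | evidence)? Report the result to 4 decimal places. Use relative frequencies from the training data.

0.4378

malicious: (18/155) × (9/18) × (14/18) × (6/18) × (17/18) × (10/18) ≈ 0.00789858
benign: (137/155) × (27/137) × (88/137) × (42/137) × (111/137) × (50/137) ≈ 0.0101432
P(malicious | x) = 0.00789858 / 0.01804178 ≈ 0.4378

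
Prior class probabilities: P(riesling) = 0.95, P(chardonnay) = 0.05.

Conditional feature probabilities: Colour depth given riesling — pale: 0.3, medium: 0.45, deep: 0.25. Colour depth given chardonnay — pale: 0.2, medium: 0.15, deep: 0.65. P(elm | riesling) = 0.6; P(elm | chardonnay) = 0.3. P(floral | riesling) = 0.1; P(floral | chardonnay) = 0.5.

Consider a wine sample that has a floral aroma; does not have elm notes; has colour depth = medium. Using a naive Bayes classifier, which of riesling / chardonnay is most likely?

riesling

riesling: 0.95 × 0.45 × (1−0.6) × 0.1 = 0.0171
chardonnay: 0.05 × 0.15 × (1−0.3) × 0.5 = 0.002625
Highest score → riesling.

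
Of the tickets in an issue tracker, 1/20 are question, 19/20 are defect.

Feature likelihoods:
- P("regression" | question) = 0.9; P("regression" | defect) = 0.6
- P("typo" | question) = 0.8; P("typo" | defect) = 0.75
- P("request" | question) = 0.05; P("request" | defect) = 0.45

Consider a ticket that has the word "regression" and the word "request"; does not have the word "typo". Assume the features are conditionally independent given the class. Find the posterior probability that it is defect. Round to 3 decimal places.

0.993

question: 0.05 × 0.9 × (1−0.8) × 0.05 = 0.00045
defect: 0.95 × 0.6 × (1−0.75) × 0.45 = 0.064125
P(defect | x) = 0.064125 / 0.064575 ≈ 0.993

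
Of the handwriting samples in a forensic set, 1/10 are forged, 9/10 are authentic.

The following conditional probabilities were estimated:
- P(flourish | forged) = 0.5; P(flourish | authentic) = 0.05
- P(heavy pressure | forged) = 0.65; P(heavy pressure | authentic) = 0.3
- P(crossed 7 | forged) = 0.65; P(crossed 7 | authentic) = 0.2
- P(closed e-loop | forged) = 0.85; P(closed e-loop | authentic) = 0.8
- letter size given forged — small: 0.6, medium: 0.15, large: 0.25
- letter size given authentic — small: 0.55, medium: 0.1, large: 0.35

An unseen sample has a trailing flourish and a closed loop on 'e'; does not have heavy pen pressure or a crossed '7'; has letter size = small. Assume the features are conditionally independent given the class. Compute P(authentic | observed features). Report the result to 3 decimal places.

0.780

forged: 0.1 × 0.5 × (1−0.65) × (1−0.65) × 0.85 × 0.6 = 0.00312375
authentic: 0.9 × 0.05 × (1−0.3) × (1−0.2) × 0.8 × 0.55 = 0.011088
P(authentic | x) = 0.011088 / 0.01421175 ≈ 0.780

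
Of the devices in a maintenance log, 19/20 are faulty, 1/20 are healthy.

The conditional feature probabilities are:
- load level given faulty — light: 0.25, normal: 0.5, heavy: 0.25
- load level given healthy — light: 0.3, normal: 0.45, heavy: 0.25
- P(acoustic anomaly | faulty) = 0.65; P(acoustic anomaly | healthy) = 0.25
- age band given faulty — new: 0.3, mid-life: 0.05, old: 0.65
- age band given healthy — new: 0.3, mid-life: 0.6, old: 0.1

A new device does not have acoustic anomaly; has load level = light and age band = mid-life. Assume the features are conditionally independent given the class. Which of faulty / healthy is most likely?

faulty: 0.95 × 0.25 × (1−0.65) × 0.05 = 0.00415625
healthy: 0.05 × 0.3 × (1−0.25) × 0.6 = 0.00675
Highest score → healthy.

healthy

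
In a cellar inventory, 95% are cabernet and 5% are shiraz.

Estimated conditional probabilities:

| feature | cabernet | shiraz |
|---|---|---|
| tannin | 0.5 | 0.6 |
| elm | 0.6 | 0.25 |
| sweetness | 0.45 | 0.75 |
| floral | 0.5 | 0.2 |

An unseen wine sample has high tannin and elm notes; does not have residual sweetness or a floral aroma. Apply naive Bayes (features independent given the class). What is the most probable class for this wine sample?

cabernet: 0.95 × 0.5 × 0.6 × (1−0.45) × (1−0.5) = 0.078375
shiraz: 0.05 × 0.6 × 0.25 × (1−0.75) × (1−0.2) = 0.0015
Highest score → cabernet.

cabernet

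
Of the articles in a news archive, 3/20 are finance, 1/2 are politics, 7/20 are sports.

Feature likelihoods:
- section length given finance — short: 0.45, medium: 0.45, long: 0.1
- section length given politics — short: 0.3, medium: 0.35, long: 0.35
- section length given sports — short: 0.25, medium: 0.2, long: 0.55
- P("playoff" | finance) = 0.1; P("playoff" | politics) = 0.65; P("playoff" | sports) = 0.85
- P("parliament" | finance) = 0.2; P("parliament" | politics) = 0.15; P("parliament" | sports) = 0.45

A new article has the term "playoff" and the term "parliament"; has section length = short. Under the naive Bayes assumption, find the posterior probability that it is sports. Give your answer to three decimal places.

finance: 0.15 × 0.45 × 0.1 × 0.2 = 0.00135
politics: 0.5 × 0.3 × 0.65 × 0.15 = 0.014625
sports: 0.35 × 0.25 × 0.85 × 0.45 = 0.03346875
P(sports | x) = 0.03346875 / 0.04944375 ≈ 0.677

0.677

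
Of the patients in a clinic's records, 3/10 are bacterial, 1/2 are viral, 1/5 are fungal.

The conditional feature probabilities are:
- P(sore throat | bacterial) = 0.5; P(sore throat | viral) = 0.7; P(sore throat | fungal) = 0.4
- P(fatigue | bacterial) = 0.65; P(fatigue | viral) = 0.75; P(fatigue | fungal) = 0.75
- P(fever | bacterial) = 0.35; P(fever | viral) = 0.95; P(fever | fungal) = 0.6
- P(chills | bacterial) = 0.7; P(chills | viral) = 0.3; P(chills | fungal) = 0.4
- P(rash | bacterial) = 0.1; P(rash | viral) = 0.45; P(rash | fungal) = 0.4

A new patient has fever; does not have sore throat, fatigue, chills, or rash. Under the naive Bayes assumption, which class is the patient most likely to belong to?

viral

bacterial: 0.3 × (1−0.5) × (1−0.65) × 0.35 × (1−0.7) × (1−0.1) = 0.00496125
viral: 0.5 × (1−0.7) × (1−0.75) × 0.95 × (1−0.3) × (1−0.45) = 0.013715625
fungal: 0.2 × (1−0.4) × (1−0.75) × 0.6 × (1−0.4) × (1−0.4) = 0.00648
Highest score → viral.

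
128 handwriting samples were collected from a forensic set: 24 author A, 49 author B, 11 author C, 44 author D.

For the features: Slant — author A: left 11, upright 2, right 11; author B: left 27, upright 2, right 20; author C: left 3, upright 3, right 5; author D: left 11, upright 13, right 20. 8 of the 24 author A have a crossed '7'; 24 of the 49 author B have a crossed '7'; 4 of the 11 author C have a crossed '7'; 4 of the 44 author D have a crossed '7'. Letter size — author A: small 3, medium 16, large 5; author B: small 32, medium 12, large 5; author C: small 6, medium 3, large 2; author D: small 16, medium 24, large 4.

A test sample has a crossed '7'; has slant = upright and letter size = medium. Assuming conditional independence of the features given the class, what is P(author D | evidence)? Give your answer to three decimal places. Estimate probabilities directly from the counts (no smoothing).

0.396

author A: (24/128) × (2/24) × (8/24) × (16/24) ≈ 0.00347222
author B: (49/128) × (2/49) × (24/49) × (12/49) ≈ 0.00187422
author C: (11/128) × (3/11) × (4/11) × (3/11) ≈ 0.00232438
author D: (44/128) × (13/44) × (4/44) × (24/44) ≈ 0.00503616
P(author D | x) = 0.00503616 / 0.01270698 ≈ 0.396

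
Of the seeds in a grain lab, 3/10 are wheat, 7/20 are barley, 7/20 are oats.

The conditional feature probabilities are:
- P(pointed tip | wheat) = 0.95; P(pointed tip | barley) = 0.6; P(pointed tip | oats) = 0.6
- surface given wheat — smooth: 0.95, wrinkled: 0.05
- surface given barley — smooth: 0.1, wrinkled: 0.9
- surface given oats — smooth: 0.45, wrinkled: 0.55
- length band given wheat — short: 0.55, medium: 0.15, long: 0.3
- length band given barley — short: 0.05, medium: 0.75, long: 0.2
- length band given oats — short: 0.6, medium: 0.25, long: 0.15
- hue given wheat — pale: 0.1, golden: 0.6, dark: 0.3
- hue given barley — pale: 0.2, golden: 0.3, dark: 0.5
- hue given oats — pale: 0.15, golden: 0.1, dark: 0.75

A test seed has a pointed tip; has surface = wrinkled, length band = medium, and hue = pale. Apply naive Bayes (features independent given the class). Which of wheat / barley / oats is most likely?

wheat: 0.3 × 0.95 × 0.05 × 0.15 × 0.1 = 0.00021375
barley: 0.35 × 0.6 × 0.9 × 0.75 × 0.2 = 0.02835
oats: 0.35 × 0.6 × 0.55 × 0.25 × 0.15 = 0.00433125
Highest score → barley.

barley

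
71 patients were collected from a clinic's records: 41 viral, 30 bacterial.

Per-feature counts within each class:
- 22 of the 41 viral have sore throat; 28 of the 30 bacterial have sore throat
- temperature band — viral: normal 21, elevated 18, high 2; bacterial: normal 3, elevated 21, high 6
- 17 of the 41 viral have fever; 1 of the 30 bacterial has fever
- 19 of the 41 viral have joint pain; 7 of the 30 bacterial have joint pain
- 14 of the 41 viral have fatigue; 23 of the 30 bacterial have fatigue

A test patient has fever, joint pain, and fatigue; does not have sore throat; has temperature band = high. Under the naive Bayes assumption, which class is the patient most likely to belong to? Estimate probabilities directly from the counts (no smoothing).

viral

viral: (41/71) × (19/41) × (2/41) × (17/41) × (19/41) × (14/41) ≈ 0.000856486
bacterial: (30/71) × (2/30) × (6/30) × (1/30) × (7/30) × (23/30) ≈ 0.0000335942
Highest score → viral.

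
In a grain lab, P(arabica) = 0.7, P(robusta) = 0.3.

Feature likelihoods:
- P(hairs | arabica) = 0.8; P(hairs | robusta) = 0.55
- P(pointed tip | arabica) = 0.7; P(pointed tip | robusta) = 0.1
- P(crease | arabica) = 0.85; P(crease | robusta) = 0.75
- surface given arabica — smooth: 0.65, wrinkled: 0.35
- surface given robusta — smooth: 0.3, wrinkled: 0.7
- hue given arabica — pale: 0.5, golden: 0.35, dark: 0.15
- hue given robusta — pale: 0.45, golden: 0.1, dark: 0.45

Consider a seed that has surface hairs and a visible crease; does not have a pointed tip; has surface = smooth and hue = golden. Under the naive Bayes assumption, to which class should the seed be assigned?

arabica

arabica: 0.7 × 0.8 × (1−0.7) × 0.85 × 0.65 × 0.35 = 0.032487
robusta: 0.3 × 0.55 × (1−0.1) × 0.75 × 0.3 × 0.1 = 0.00334125
Highest score → arabica.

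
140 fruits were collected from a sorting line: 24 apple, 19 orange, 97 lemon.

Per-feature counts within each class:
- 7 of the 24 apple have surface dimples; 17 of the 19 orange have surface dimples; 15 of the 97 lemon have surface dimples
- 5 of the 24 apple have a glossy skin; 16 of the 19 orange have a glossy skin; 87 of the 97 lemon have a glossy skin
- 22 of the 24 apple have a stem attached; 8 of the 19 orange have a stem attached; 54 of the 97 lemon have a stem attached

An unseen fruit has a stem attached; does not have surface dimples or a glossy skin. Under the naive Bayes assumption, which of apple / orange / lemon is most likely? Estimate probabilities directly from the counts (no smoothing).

apple: (24/140) × (17/24) × (19/24) × (22/24) ≈ 0.08812
orange: (19/140) × (2/19) × (3/19) × (8/19) ≈ 0.000949743
lemon: (97/140) × (82/97) × (10/97) × (54/97) ≈ 0.0336152
Highest score → apple.

apple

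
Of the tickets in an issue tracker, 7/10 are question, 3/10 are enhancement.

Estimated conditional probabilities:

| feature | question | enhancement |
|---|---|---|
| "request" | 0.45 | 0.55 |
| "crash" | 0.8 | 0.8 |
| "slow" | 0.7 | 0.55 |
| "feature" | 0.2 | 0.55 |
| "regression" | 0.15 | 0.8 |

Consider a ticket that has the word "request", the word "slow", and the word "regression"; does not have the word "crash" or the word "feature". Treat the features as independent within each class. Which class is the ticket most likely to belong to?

question: 0.7 × 0.45 × (1−0.8) × 0.7 × (1−0.2) × 0.15 = 0.005292
enhancement: 0.3 × 0.55 × (1−0.8) × 0.55 × (1−0.55) × 0.8 = 0.006534
Highest score → enhancement.

enhancement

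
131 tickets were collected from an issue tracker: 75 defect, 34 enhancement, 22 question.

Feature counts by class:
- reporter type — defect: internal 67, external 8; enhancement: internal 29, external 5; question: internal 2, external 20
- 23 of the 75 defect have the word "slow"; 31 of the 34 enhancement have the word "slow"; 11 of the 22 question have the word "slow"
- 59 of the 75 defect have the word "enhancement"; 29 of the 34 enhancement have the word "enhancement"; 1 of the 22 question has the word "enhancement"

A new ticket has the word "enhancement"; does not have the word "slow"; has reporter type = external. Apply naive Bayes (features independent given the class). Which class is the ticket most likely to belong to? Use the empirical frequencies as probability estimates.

defect: (75/131) × (8/75) × (52/75) × (59/75) ≈ 0.0333082
enhancement: (34/131) × (5/34) × (3/34) × (29/34) ≈ 0.0028725
question: (22/131) × (20/22) × (11/22) × (1/22) ≈ 0.00346981
Highest score → defect.

defect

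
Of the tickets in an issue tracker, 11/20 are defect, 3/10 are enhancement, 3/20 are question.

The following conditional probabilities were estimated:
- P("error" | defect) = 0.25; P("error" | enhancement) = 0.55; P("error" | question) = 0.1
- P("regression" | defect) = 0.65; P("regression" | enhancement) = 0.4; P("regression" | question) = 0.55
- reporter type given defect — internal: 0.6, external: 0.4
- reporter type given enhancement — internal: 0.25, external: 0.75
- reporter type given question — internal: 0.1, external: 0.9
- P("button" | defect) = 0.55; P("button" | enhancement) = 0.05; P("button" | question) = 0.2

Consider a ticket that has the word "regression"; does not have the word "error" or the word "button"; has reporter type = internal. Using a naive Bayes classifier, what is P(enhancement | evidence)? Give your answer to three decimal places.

0.141

defect: 0.55 × (1−0.25) × 0.65 × 0.6 × (1−0.55) = 0.07239375
enhancement: 0.3 × (1−0.55) × 0.4 × 0.25 × (1−0.05) = 0.012825
question: 0.15 × (1−0.1) × 0.55 × 0.1 × (1−0.2) = 0.00594
P(enhancement | x) = 0.012825 / 0.09115875 ≈ 0.141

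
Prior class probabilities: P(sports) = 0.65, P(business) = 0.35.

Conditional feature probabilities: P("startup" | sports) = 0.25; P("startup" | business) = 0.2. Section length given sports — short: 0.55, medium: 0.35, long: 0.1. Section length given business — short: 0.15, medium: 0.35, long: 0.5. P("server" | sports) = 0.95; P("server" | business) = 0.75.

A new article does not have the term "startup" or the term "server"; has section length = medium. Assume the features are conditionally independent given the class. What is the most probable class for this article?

sports: 0.65 × (1−0.25) × 0.35 × (1−0.95) = 0.00853125
business: 0.35 × (1−0.2) × 0.35 × (1−0.75) = 0.0245
Highest score → business.

business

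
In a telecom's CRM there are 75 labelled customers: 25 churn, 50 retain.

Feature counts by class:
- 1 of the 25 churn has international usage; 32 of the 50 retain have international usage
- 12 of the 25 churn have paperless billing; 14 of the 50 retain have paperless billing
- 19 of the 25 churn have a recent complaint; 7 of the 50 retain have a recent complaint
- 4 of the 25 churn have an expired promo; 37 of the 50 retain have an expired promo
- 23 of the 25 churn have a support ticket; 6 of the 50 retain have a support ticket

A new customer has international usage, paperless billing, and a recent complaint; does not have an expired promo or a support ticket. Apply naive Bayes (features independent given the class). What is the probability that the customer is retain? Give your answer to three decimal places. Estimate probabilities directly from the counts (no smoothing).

0.921

churn: (25/75) × (1/25) × (12/25) × (19/25) × (21/25) × (2/25) = 0.0003268608
retain: (50/75) × (32/50) × (14/50) × (7/50) × (13/50) × (44/50) ≈ 0.00382676
P(retain | x) = 0.00382676 / 0.0041536208 ≈ 0.921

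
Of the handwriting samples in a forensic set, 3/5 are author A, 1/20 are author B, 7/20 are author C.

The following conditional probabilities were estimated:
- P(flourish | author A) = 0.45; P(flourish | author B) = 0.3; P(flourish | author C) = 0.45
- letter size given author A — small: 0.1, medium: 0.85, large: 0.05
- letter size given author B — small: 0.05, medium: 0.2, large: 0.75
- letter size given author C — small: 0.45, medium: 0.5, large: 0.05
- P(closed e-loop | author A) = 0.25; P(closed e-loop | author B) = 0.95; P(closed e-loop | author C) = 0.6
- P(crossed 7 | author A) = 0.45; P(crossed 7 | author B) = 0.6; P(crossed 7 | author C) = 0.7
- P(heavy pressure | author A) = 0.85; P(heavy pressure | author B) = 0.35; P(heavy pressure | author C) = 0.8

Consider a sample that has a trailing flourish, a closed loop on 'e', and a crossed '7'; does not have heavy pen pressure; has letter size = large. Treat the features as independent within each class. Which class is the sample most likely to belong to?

author A: 0.6 × 0.45 × 0.05 × 0.25 × 0.45 × (1−0.85) = 0.0002278125
author B: 0.05 × 0.3 × 0.75 × 0.95 × 0.6 × (1−0.35) = 0.004168125
author C: 0.35 × 0.45 × 0.05 × 0.6 × 0.7 × (1−0.8) = 0.0006615
Highest score → author B.

author B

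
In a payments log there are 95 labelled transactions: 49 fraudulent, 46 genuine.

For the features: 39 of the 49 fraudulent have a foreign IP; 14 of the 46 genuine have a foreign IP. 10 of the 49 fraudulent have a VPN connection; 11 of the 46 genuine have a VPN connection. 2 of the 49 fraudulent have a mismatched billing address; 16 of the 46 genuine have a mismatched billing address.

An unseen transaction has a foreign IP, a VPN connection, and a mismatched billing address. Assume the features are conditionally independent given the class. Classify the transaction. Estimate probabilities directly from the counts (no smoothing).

fraudulent: (49/95) × (39/49) × (10/49) × (2/49) ≈ 0.00341963
genuine: (46/95) × (14/46) × (11/46) × (16/46) ≈ 0.0122575
Highest score → genuine.

genuine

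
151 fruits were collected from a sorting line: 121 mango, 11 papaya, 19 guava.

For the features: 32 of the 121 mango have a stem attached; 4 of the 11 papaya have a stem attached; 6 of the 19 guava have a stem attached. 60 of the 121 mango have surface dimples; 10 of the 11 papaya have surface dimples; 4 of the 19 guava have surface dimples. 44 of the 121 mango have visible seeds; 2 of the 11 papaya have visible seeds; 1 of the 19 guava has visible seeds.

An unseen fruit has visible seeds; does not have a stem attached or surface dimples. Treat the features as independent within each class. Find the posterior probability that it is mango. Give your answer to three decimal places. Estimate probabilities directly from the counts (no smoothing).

mango: (121/151) × (89/121) × (61/121) × (44/121) ≈ 0.10805
papaya: (11/151) × (7/11) × (1/11) × (2/11) ≈ 0.000766242
guava: (19/151) × (13/19) × (15/19) × (1/19) ≈ 0.00357726
P(mango | x) = 0.10805 / 0.112393502 ≈ 0.961

0.961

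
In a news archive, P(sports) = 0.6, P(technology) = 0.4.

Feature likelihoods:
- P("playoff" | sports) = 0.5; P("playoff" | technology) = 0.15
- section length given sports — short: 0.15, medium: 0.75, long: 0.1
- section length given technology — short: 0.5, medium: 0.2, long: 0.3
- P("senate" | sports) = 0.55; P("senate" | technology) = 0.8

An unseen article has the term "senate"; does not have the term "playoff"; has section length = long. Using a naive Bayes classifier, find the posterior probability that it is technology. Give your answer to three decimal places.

0.832

sports: 0.6 × (1−0.5) × 0.1 × 0.55 = 0.0165
technology: 0.4 × (1−0.15) × 0.3 × 0.8 = 0.0816
P(technology | x) = 0.0816 / 0.0981 ≈ 0.832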